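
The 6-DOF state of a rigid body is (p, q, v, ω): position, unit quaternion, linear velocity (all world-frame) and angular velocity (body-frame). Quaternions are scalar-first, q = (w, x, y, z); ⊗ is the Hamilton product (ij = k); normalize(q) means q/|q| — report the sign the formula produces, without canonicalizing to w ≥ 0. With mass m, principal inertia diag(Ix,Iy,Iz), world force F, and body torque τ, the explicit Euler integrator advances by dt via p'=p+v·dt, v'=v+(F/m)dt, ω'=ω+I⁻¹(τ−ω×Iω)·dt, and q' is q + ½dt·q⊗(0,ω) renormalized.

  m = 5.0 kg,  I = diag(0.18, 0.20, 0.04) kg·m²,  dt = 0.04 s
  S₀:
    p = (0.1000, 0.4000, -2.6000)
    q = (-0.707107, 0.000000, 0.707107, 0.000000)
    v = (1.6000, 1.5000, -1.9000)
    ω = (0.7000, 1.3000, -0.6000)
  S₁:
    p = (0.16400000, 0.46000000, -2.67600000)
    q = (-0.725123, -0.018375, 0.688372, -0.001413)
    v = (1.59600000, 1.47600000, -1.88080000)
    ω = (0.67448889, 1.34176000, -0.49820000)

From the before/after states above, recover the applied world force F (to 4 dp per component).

F = (-0.5000, -3.0000, 2.4000)

velocity change Δv = (-0.00400000, -0.02400000, 0.01920000)
m·(v₁−v₀)/dt = (-0.5000, -3.0000, 2.4000)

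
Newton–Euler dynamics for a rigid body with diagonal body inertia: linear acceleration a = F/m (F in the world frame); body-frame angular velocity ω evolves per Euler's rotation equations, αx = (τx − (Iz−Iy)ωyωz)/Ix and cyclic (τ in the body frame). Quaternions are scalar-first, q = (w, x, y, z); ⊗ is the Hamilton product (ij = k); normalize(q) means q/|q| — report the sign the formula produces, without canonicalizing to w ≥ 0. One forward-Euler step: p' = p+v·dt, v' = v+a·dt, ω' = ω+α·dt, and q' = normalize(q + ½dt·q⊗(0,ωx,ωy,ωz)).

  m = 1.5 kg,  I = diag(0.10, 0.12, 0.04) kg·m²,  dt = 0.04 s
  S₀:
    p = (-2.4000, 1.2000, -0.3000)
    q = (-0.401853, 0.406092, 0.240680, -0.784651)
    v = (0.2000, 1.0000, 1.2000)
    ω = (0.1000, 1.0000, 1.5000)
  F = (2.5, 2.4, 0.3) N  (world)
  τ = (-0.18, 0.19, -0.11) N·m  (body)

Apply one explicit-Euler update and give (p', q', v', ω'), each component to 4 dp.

a = (1.6667, 1.6000, 0.2000)
p' = p + v·dt = (-2.3920, 1.2400, -0.2520)
v + (F/m)dt = (0.2667, 1.0640, 1.2080)
angular accel α = (-0.6000, 1.5083, -2.8000)
ω' = ω + α·dt = (0.0760, 1.0603, 1.3880)
q⊗(0,ω) = (0.8956873, 1.1054857, -1.0894561, -0.2207555)
updated quaternion q' = (-0.3837, 0.4279, 0.2187, -0.7886)

p' = (-2.3920, 1.2400, -0.2520)
q' = (-0.3837, 0.4279, 0.2187, -0.7886)
v' = (0.2667, 1.0640, 1.2080)
ω' = (0.0760, 1.0603, 1.3880)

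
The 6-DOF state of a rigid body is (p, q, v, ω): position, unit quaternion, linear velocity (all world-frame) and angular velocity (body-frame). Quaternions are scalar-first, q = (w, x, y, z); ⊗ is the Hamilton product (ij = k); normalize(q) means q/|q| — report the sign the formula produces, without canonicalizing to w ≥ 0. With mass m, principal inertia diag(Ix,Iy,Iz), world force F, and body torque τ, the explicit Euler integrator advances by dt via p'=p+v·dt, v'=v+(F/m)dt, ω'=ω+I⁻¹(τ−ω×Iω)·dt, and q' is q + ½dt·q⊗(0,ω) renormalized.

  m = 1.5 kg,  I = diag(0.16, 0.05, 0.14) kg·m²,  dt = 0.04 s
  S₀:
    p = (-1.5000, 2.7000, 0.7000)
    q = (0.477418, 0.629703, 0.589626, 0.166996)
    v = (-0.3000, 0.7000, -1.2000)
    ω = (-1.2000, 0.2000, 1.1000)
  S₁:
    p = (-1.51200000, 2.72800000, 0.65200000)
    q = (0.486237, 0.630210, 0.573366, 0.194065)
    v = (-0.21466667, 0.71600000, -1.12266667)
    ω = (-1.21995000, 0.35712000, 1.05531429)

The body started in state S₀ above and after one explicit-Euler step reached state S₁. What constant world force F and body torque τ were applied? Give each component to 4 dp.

Δω = ω₁−ω₀ = (-0.01995000, 0.15712000, -0.04468571)
τ = I·(Δω/dt) + ω₀×(Iω₀) = (-0.0600, 0.1700, -0.1300)
v₁ − v₀ = (0.08533333, 0.01600000, 0.07733333)
m·(v₁−v₀)/dt = (3.2000, 0.6000, 2.9000)

F = (3.2000, 0.6000, 2.9000)
τ = (-0.0600, 0.1700, -0.1300)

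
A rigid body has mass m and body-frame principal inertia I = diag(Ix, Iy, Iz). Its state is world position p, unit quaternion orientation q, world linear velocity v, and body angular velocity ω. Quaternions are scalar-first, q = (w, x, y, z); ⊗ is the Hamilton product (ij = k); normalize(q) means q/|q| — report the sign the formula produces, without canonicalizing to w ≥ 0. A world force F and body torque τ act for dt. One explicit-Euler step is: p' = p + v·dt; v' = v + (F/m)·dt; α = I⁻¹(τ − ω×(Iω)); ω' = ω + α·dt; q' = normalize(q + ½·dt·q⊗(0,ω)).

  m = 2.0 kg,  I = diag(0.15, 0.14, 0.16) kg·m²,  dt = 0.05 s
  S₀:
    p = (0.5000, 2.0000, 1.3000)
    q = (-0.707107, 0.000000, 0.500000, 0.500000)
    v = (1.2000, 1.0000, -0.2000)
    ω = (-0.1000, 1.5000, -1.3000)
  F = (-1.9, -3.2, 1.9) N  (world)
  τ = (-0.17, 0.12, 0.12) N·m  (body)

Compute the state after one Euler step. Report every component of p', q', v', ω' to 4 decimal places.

p' = (0.5600, 2.0500, 1.2900)
q' = (-0.7087, -0.0332, 0.4717, 0.5236)
v' = (1.1525, 0.9200, -0.1525)
ω' = (-0.1437, 1.5433, -1.2630)

a = (-0.9500, -1.6000, 0.9500)
new position p' = (0.5600, 2.0500, 1.2900)
v' = v + a·dt = (1.1525, 0.9200, -0.1525)
α = I⁻¹(τ − ω×Iω) = (-0.8733, 0.8664, 0.7406)
ω' = ω + α·dt = (-0.1437, 1.5433, -1.2630)
2q̇ = q⊗(0,ω) = (-0.1000000, -1.3292893, -1.1106605, 0.9692391)
q + ½dt·q⊗(0,ω), renormalized = (-0.7087, -0.0332, 0.4717, 0.5236)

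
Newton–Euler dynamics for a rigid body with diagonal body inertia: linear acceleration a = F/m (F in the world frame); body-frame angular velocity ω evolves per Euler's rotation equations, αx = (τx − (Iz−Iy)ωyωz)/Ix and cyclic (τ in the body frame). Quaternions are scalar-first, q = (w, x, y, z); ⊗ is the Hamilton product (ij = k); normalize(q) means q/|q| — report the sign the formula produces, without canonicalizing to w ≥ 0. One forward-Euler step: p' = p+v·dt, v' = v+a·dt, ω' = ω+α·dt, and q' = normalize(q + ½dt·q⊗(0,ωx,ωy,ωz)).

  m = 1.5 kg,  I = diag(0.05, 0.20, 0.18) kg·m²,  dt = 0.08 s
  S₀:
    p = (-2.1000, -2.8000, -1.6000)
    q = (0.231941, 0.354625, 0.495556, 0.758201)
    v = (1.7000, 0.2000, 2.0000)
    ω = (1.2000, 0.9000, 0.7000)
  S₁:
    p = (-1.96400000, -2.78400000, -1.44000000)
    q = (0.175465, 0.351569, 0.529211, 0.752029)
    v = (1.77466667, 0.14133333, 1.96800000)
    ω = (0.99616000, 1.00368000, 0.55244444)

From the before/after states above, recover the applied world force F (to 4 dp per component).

velocity change Δv = (0.07466667, -0.05866667, -0.03200000)
m·(v₁−v₀)/dt = (1.4000, -1.1000, -0.6000)

F = (1.4000, -1.1000, -0.6000)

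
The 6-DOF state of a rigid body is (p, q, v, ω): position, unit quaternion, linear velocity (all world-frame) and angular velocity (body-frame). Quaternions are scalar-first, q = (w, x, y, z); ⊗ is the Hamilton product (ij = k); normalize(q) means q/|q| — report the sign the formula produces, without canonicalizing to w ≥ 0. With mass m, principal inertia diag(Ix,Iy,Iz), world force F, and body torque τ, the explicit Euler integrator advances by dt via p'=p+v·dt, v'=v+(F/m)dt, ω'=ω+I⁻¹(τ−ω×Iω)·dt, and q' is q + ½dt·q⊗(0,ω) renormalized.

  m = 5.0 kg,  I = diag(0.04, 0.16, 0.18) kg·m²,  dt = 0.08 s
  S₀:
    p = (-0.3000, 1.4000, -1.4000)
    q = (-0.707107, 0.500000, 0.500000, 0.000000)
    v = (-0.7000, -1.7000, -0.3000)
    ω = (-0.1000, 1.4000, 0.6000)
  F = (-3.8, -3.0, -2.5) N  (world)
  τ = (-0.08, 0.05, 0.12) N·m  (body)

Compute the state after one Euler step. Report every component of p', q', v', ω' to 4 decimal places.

gyro term ω×Iω = (0.0168, 0.0084, -0.0168)
(τ − ω×Iω)/I = (-2.4200, 0.2600, 0.7600)
ω + α·dt = (-0.2936, 1.4208, 0.6608)
q⊗(0,ω) = (-0.6500000, 0.3707107, -1.2899498, 0.3257358)
q' = normalize(q + ½dt·q⊗(0,ω)) = (-0.7317, 0.5139, 0.4476, 0.0130)
a = (-0.7600, -0.6000, -0.5000)
p + v·dt = (-0.3560, 1.2640, -1.4240)
v + (F/m)dt = (-0.7608, -1.7480, -0.3400)

p' = (-0.3560, 1.2640, -1.4240)
q' = (-0.7317, 0.5139, 0.4476, 0.0130)
v' = (-0.7608, -1.7480, -0.3400)
ω' = (-0.2936, 1.4208, 0.6608)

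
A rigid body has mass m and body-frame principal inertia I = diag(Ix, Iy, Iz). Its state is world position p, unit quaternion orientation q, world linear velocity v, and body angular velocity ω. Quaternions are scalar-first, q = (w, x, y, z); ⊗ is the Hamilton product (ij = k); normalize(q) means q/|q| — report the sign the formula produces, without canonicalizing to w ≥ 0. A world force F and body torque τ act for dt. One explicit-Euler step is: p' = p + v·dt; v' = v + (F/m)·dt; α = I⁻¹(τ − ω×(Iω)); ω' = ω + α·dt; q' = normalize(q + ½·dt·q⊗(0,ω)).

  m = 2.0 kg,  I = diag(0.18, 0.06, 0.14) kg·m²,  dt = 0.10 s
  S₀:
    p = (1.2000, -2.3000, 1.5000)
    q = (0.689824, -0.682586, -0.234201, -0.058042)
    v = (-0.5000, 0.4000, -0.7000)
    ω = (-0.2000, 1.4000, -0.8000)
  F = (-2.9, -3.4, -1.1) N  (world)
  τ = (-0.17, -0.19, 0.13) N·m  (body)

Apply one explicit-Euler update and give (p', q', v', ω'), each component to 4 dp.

p' = (1.1500, -2.2600, 1.4300)
q' = (0.6948, -0.6738, -0.2119, -0.1353)
v' = (-0.6450, 0.2300, -0.7550)
ω' = (-0.2447, 1.0727, -0.7311)

a = F/m = (-1.4500, -1.7000, -0.5500)
new position p' = (1.1500, -2.2600, 1.4300)
v' = v + a·dt = (-0.6450, 0.2300, -0.7550)
precession coupling ω×(Iω) = (-0.0896, 0.0064, 0.0336)
(τ − ω×Iω)/I = (-0.4467, -3.2733, 0.6886)
new body rate ω' = (-0.2447, 1.0727, -0.7311)
2q̇ = q⊗(0,ω) = (0.1449306, 0.1306548, 0.4312932, -1.5543198)
q + ½dt·q⊗(0,ω), renormalized = (0.6948, -0.6738, -0.2119, -0.1353)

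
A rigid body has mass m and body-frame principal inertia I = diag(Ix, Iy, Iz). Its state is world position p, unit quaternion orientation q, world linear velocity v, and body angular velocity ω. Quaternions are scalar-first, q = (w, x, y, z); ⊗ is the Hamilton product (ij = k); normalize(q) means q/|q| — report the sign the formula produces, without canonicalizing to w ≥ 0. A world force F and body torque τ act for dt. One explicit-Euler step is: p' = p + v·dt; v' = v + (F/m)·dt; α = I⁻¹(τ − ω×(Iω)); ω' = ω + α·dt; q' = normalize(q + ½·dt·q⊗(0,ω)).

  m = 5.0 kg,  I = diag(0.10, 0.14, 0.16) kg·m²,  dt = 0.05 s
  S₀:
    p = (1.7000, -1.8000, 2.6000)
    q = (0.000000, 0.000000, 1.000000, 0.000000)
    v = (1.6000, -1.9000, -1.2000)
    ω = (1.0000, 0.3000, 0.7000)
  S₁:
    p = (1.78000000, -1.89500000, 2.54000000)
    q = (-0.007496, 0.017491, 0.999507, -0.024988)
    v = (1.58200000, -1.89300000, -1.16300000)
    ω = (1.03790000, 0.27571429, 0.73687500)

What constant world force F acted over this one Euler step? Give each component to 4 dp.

F = (-1.8000, 0.7000, 3.7000)

Δv = v₁−v₀ = (-0.01800000, 0.00700000, 0.03700000)
m·(v₁−v₀)/dt = (-1.8000, 0.7000, 3.7000)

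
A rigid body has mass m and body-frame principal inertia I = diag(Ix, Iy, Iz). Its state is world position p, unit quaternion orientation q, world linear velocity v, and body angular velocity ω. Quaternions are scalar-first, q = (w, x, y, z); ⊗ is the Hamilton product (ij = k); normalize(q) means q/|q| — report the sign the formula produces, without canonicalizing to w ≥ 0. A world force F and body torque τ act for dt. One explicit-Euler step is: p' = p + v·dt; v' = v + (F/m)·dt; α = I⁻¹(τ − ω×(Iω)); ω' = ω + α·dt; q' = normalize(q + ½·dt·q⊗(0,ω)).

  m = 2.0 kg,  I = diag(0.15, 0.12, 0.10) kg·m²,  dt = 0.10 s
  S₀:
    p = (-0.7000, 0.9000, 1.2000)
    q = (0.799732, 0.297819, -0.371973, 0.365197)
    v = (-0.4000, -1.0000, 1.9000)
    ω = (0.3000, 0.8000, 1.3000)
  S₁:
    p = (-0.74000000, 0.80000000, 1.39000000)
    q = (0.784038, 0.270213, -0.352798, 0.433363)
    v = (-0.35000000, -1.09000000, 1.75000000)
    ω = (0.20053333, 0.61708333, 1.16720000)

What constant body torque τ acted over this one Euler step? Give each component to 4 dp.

ω₁ − ω₀ = (-0.09946667, -0.18291667, -0.13280000)
applied torque τ = (-0.1700, -0.2000, -0.1400)

τ = (-0.1700, -0.2000, -0.1400)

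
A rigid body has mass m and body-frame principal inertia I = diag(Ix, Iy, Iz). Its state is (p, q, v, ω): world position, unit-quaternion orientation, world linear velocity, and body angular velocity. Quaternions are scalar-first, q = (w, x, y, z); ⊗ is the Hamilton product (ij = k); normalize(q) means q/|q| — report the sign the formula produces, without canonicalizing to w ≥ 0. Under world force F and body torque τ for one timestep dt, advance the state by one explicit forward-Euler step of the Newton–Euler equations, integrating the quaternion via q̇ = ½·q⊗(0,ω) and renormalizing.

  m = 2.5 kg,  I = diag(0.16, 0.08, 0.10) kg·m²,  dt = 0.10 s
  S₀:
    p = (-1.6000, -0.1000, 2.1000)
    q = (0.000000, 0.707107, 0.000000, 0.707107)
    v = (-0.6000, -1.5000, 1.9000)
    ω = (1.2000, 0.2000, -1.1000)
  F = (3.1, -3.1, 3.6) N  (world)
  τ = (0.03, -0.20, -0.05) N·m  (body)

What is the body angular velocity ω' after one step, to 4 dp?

ω' = (1.2215, 0.0490, -1.1308)

ω×(Iω) gyroscopic = (-0.0044, -0.0792, -0.0192)
angular accel α = (0.2150, -1.5100, -0.3080)
new body rate ω' = (1.2215, 0.0490, -1.1308)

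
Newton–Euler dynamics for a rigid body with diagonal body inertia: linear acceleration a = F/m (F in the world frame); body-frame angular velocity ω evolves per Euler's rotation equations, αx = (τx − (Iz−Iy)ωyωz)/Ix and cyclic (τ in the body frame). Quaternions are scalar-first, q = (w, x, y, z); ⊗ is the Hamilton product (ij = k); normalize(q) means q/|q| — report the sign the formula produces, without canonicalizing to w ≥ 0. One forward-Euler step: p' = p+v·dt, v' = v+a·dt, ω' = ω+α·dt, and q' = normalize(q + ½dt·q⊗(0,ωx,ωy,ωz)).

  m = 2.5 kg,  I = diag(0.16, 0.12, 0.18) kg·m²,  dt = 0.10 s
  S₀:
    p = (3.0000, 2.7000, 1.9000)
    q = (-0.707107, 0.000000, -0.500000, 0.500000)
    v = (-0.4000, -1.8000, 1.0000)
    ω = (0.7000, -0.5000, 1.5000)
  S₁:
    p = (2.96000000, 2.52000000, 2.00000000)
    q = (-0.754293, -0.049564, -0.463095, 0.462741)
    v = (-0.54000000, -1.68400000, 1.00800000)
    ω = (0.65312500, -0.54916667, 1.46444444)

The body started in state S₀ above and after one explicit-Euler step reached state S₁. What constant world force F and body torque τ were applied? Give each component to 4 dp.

F = (-3.5000, 2.9000, 0.2000)
τ = (-0.1200, -0.0800, -0.0500)

rate change Δω = (-0.04687500, -0.04916667, -0.03555556)
gyro term ω₀×Iω₀ = (-0.0450, -0.0210, 0.0140)
τ = I·(Δω/dt) + ω₀×(Iω₀) = (-0.1200, -0.0800, -0.0500)
v₁ − v₀ = (-0.14000000, 0.11600000, 0.00800000)
F = m·Δv/dt = (-3.5000, 2.9000, 0.2000)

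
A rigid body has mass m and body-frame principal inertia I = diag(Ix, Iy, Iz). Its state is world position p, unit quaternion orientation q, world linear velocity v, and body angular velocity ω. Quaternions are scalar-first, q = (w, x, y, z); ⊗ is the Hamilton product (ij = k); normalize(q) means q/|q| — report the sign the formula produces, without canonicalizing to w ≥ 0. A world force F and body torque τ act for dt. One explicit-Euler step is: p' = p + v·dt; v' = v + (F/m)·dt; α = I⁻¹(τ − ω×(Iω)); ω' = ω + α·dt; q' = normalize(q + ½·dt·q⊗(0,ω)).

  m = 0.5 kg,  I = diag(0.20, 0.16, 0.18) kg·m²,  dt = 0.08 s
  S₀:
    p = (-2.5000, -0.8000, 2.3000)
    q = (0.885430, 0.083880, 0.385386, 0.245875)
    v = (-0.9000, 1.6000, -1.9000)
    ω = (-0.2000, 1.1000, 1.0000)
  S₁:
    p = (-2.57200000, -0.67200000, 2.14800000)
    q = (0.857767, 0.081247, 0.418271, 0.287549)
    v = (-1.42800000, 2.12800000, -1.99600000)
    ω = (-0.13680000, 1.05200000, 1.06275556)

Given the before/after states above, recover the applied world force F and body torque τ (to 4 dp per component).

F = (-3.3000, 3.3000, -0.6000)
τ = (0.1800, -0.1000, 0.1500)

ω₁ − ω₀ = (0.06320000, -0.04800000, 0.06275556)
applied torque τ = (0.1800, -0.1000, 0.1500)
Δv = v₁−v₀ = (-0.52800000, 0.52800000, -0.09600000)
applied force F = (-3.3000, 3.3000, -0.6000)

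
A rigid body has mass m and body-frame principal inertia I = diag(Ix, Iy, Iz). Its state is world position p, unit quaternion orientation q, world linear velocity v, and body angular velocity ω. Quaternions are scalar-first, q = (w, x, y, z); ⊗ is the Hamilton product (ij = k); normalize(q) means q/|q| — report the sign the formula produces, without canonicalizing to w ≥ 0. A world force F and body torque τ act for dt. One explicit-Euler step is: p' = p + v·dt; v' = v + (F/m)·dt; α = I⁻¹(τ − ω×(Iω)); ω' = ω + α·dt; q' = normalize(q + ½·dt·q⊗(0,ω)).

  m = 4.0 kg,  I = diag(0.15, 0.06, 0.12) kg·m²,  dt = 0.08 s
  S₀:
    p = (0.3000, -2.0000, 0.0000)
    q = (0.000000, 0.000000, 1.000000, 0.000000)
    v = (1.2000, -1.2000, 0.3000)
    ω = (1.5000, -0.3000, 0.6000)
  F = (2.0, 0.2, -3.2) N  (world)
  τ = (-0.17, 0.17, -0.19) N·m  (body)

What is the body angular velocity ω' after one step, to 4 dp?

ω' = (1.4151, -0.1093, 0.4463)

(τ − ω×Iω)/I = (-1.0613, 2.3833, -1.9208)
new body rate ω' = (1.4151, -0.1093, 0.4463)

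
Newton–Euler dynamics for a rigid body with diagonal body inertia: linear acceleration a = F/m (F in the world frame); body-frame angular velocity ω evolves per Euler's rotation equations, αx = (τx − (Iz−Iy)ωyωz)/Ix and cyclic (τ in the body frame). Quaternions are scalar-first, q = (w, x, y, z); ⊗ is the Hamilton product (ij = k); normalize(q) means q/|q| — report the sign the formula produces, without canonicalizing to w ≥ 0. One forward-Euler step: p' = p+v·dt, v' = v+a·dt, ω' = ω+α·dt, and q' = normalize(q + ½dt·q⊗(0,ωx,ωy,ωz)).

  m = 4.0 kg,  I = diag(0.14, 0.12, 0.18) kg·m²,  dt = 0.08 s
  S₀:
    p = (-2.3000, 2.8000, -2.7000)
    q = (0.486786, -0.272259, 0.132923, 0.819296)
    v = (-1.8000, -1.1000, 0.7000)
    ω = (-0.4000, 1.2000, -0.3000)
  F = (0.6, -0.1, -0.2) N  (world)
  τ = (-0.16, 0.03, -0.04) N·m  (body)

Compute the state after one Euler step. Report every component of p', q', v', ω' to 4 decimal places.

p' = (-2.4440, 2.7120, -2.6440)
q' = (0.4852, -0.3205, 0.1397, 0.8014)
v' = (-1.7880, -1.1020, 0.6960)
ω' = (-0.4791, 1.2232, -0.3220)

precession coupling ω×(Iω) = (-0.0216, -0.0048, 0.0096)
(τ − ω×Iω)/I = (-0.9886, 0.2900, -0.2756)
ω + α·dt = (-0.4791, 1.2232, -0.3220)
q⊗(0,ω) = (-0.0226224, -1.2177465, 0.1747471, -0.4195774)
updated quaternion q' = (0.4852, -0.3205, 0.1397, 0.8014)
linear accel F/m = (0.1500, -0.0250, -0.0500)
p + v·dt = (-2.4440, 2.7120, -2.6440)
v' = v + a·dt = (-1.7880, -1.1020, 0.6960)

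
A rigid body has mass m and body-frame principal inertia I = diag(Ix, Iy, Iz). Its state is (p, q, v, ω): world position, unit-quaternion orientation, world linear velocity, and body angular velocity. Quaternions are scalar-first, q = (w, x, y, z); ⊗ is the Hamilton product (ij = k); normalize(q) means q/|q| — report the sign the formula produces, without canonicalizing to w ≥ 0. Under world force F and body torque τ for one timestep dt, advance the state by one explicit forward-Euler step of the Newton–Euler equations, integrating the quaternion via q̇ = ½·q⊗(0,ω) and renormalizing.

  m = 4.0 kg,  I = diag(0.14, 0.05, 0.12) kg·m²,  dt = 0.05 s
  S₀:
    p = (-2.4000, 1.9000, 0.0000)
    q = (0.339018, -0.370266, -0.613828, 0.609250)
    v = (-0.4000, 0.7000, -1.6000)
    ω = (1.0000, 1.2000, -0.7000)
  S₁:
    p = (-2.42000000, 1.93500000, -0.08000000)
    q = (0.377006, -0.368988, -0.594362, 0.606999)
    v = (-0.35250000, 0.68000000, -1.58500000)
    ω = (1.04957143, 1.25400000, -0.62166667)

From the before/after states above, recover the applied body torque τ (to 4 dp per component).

rate change Δω = (0.04957143, 0.05400000, 0.07833333)
gyro term ω₀×Iω₀ = (-0.0588, -0.0140, -0.1080)
I·α + gyro = (0.0800, 0.0400, 0.0800)

τ = (0.0800, 0.0400, 0.0800)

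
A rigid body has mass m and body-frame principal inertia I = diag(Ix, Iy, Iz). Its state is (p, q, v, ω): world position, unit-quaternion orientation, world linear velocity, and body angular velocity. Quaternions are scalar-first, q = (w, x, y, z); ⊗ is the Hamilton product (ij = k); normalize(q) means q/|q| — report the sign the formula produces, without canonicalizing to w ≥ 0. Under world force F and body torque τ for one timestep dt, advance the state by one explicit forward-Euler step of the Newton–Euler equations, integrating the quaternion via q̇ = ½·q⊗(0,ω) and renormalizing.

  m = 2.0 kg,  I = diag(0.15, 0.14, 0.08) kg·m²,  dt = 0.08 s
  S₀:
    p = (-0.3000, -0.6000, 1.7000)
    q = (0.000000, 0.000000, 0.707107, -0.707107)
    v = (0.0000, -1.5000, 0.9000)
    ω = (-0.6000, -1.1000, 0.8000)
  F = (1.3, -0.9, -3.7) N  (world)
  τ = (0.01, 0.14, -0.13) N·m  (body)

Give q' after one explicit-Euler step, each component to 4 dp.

2q̇ = q⊗(0,ω) = (1.3435033, -0.2121321, 0.4242642, 0.4242642)
q + ½dt·q⊗(0,ω), renormalized = (0.0536, -0.0085, 0.7228, -0.6889)

q' = (0.0536, -0.0085, 0.7228, -0.6889)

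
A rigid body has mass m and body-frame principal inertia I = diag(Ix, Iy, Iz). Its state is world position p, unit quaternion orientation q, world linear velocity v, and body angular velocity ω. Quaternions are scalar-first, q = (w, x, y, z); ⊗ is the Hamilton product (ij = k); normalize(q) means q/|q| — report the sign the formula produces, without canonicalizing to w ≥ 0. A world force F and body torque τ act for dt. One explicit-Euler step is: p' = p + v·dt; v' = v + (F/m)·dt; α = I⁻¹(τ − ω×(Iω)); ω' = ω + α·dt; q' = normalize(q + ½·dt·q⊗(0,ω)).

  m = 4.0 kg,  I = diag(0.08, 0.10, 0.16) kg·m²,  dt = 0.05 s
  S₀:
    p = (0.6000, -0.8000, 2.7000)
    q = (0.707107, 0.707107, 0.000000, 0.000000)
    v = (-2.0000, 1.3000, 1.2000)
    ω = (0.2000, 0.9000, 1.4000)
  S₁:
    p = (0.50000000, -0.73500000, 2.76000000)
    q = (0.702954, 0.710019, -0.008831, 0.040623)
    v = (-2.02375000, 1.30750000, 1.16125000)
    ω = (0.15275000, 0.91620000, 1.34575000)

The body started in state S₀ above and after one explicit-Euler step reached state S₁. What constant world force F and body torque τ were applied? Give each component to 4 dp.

F = (-1.9000, 0.6000, -3.1000)
τ = (0.0000, 0.0100, -0.1700)

velocity change Δv = (-0.02375000, 0.00750000, -0.03875000)
m·(v₁−v₀)/dt = (-1.9000, 0.6000, -3.1000)
Δω = ω₁−ω₀ = (-0.04725000, 0.01620000, -0.05425000)
gyro term ω₀×Iω₀ = (0.0756, -0.0224, 0.0036)
I·α + gyro = (0.0000, 0.0100, -0.1700)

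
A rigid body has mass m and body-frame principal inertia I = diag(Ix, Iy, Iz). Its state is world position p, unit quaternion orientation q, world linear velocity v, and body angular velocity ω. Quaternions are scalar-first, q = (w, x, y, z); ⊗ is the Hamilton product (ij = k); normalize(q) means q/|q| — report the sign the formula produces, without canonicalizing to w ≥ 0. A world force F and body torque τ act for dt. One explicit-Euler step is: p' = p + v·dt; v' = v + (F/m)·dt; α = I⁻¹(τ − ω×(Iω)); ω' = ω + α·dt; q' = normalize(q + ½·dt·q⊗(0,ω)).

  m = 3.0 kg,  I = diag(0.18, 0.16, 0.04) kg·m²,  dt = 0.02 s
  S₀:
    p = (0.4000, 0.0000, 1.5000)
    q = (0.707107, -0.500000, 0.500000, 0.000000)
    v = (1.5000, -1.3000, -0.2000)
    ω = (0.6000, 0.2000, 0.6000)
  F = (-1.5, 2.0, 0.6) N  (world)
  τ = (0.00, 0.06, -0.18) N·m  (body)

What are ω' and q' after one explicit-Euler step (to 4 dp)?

ω' = (0.6016, 0.2012, 0.5112)
q' = (0.7091, -0.4927, 0.5044, 0.0002)

ω×(Iω) gyroscopic = (-0.0144, 0.0504, -0.0024)
(τ − ω×Iω)/I = (0.0800, 0.0600, -4.4400)
new body rate ω' = (0.6016, 0.2012, 0.5112)
2q̇ = q⊗(0,ω) = (0.2000000, 0.7242642, 0.4414214, 0.0242642)
q + ½dt·q⊗(0,ω), renormalized = (0.7091, -0.4927, 0.5044, 0.0002)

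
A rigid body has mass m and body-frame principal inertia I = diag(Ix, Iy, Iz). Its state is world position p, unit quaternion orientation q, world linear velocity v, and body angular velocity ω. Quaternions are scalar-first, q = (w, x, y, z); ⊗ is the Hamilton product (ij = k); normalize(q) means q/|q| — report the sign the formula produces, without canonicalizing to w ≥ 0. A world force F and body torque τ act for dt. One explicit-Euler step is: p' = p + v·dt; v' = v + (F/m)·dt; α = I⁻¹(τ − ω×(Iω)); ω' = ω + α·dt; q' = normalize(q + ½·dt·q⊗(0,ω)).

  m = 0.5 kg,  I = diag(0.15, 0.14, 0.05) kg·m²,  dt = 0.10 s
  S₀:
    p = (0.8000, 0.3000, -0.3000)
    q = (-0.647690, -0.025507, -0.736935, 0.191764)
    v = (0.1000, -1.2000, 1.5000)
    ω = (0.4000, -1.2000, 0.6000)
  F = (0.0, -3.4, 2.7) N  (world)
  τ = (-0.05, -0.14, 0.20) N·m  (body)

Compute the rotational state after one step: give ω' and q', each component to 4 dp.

gyro term ω×Iω = (0.0648, 0.0240, 0.0048)
(τ − ω×Iω)/I = (-0.7653, -1.1714, 3.9040)
ω' = ω + α·dt = (0.3235, -1.3171, 0.9904)
2q̇ = q⊗(0,ω) = (-0.9891776, -0.4711202, 0.8692378, -0.0632316)
q' = normalize(q + ½dt·q⊗(0,ω)) = (-0.6954, -0.0489, -0.6918, 0.1881)

ω' = (0.3235, -1.3171, 0.9904)
q' = (-0.6954, -0.0489, -0.6918, 0.1881)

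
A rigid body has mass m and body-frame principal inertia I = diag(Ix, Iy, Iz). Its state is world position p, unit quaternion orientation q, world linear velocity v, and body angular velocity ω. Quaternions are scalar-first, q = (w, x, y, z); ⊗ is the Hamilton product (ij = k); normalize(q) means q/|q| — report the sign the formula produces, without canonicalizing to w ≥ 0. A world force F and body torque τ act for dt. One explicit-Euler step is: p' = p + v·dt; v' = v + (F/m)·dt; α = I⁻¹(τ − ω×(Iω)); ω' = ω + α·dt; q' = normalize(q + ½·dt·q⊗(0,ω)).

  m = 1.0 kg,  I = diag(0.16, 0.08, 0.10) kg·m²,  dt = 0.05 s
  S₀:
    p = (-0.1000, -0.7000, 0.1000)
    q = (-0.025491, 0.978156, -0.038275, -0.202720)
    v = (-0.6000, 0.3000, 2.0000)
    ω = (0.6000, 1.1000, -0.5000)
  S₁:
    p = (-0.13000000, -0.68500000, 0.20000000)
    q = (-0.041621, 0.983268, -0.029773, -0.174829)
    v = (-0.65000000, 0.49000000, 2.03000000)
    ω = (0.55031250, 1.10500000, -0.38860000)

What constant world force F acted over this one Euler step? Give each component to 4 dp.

velocity change Δv = (-0.05000000, 0.19000000, 0.03000000)
F = m·Δv/dt = (-1.0000, 3.8000, 0.6000)

F = (-1.0000, 3.8000, 0.6000)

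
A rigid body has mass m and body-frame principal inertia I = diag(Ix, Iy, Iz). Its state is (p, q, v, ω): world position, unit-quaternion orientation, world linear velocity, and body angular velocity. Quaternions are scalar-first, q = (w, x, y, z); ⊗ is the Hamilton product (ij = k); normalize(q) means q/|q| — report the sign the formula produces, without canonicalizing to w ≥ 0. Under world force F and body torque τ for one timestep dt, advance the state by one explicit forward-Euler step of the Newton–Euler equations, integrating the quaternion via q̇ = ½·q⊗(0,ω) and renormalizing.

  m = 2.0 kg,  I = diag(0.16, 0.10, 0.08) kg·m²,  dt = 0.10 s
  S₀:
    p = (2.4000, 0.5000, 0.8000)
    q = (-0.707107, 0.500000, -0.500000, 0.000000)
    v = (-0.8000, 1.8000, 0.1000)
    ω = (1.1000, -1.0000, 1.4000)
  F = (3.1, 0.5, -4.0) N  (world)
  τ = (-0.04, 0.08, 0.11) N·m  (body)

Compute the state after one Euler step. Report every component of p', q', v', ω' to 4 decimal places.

p' = (2.3200, 0.6800, 0.8100)
q' = (-0.7557, 0.4239, -0.4971, -0.0468)
v' = (-0.6450, 1.8250, -0.1000)
ω' = (1.0575, -1.0432, 1.4550)

α = I⁻¹(τ − ω×Iω) = (-0.4250, -0.4320, 0.5500)
ω' = ω + α·dt = (1.0575, -1.0432, 1.4550)
2q̇ = q⊗(0,ω) = (-1.0500000, -1.4778177, 0.0071070, -0.9399498)
q' = normalize(q + ½dt·q⊗(0,ω)) = (-0.7557, 0.4239, -0.4971, -0.0468)
a = (1.5500, 0.2500, -2.0000)
p + v·dt = (2.3200, 0.6800, 0.8100)
v' = v + a·dt = (-0.6450, 1.8250, -0.1000)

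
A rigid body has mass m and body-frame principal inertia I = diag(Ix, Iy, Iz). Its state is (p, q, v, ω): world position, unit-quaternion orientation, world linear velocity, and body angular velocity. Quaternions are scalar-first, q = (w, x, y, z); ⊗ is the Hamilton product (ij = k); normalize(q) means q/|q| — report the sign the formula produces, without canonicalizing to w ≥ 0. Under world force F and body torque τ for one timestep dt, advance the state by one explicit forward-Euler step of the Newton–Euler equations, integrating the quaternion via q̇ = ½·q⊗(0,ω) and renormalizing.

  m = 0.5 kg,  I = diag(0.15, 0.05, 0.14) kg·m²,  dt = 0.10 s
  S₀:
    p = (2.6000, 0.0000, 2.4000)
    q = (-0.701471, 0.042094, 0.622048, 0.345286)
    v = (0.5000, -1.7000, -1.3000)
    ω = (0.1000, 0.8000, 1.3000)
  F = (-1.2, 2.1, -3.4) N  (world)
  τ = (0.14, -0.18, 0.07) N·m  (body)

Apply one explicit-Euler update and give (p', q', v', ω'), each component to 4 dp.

p' = (2.6500, -0.1700, 2.2700)
q' = (-0.7468, 0.0650, 0.5913, 0.2974)
v' = (0.2600, -1.2800, -1.9800)
ω' = (0.1309, 0.4374, 1.3557)

a = (-2.4000, 4.2000, -6.8000)
new position p' = (2.6500, -0.1700, 2.2700)
v' = v + a·dt = (0.2600, -1.2800, -1.9800)
α = I⁻¹(τ − ω×Iω) = (0.3093, -3.6260, 0.5571)
ω + α·dt = (0.1309, 0.4374, 1.3557)
q⊗(0,ω) = (-0.9507196, 0.4622865, -0.5813704, -0.9404419)
q + ½dt·q⊗(0,ω), renormalized = (-0.7468, 0.0650, 0.5913, 0.2974)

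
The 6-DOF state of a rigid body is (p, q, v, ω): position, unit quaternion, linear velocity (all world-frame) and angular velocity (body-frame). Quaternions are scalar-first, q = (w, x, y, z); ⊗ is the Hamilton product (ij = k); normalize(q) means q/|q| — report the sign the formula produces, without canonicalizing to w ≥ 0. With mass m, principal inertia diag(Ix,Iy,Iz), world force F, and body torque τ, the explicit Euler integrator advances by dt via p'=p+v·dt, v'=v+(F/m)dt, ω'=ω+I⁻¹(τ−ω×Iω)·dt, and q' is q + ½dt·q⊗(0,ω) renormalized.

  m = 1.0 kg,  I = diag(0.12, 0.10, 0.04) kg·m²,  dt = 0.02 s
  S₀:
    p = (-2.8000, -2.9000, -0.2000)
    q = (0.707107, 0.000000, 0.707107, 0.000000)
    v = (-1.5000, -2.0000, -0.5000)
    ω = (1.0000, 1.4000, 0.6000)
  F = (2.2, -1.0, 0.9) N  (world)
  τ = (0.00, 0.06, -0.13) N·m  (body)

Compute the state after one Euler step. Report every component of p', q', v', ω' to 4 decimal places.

precession coupling ω×(Iω) = (-0.0504, 0.0480, -0.0280)
(τ − ω×Iω)/I = (0.4200, 0.1200, -2.5500)
ω + α·dt = (1.0084, 1.4024, 0.5490)
2q̇ = q⊗(0,ω) = (-0.9899498, 1.1313712, 0.9899498, -0.2828428)
updated quaternion q' = (0.6971, 0.0113, 0.7169, -0.0028)
new position p' = (-2.8300, -2.9400, -0.2100)
new velocity v' = (-1.4560, -2.0200, -0.4820)

p' = (-2.8300, -2.9400, -0.2100)
q' = (0.6971, 0.0113, 0.7169, -0.0028)
v' = (-1.4560, -2.0200, -0.4820)
ω' = (1.0084, 1.4024, 0.5490)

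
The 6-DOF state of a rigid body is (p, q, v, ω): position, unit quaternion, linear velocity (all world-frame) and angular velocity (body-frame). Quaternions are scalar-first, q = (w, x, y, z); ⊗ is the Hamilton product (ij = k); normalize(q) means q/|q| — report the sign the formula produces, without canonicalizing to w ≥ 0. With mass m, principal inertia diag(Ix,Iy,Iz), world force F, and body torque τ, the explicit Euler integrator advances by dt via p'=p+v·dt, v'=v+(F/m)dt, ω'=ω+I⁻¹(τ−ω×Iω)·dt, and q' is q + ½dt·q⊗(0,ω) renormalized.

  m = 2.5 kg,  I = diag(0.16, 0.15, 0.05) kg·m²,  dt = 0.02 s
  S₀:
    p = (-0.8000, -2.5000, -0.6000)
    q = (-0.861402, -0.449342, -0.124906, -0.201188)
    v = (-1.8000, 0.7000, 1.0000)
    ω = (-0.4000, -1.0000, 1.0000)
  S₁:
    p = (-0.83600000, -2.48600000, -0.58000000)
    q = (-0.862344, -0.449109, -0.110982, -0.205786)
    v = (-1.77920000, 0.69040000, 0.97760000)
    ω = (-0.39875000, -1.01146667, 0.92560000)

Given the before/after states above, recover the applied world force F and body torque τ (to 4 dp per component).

v₁ − v₀ = (0.02080000, -0.00960000, -0.02240000)
m·(v₁−v₀)/dt = (2.6000, -1.2000, -2.8000)
ω₁ − ω₀ = (0.00125000, -0.01146667, -0.07440000)
gyro term ω₀×Iω₀ = (0.1000, -0.0440, -0.0040)
I·α + gyro = (0.1100, -0.1300, -0.1900)

F = (2.6000, -1.2000, -2.8000)
τ = (0.1100, -0.1300, -0.1900)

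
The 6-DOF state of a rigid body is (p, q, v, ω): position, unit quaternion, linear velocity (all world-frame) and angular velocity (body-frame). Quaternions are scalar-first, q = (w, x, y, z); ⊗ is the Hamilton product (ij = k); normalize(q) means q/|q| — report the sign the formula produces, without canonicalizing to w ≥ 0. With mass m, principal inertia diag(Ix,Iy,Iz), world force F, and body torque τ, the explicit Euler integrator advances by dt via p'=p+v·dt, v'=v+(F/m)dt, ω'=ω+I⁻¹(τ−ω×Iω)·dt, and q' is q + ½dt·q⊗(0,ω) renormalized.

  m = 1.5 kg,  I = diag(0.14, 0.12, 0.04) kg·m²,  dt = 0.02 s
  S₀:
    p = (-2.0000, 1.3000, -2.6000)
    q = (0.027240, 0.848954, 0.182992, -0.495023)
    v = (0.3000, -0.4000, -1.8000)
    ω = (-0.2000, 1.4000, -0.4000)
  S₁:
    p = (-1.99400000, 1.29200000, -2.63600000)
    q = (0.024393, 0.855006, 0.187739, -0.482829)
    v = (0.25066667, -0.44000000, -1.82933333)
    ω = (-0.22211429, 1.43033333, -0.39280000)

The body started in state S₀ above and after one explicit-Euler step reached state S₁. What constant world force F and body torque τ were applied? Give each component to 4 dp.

F = (-3.7000, -3.0000, -2.2000)
τ = (-0.1100, 0.1900, 0.0200)

Δv = v₁−v₀ = (-0.04933333, -0.04000000, -0.02933333)
m·(v₁−v₀)/dt = (-3.7000, -3.0000, -2.2000)
Δω = ω₁−ω₀ = (-0.02211429, 0.03033333, 0.00720000)
I·α + gyro = (-0.1100, 0.1900, 0.0200)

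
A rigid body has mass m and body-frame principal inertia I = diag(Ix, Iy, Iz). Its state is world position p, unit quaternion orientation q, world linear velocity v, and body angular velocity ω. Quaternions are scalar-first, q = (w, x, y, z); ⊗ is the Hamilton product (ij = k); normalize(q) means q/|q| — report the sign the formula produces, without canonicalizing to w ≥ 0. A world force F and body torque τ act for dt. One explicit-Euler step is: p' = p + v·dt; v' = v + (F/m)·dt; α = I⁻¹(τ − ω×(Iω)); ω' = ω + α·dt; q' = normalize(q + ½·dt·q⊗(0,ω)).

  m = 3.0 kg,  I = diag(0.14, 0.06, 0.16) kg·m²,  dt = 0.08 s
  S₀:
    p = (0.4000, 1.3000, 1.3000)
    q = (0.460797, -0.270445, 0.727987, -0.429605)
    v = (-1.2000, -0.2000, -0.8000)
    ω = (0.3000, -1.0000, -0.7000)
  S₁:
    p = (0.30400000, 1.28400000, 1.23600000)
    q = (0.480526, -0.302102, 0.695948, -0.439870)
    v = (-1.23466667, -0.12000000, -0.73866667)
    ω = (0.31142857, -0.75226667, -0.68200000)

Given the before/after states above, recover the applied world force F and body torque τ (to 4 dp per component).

velocity change Δv = (-0.03466667, 0.08000000, 0.06133333)
m·(v₁−v₀)/dt = (-1.3000, 3.0000, 2.3000)
rate change Δω = (0.01142857, 0.24773333, 0.01800000)
ω₀×(Iω₀) = (0.0700, 0.0042, 0.0240)
I·α + gyro = (0.0900, 0.1900, 0.0600)

F = (-1.3000, 3.0000, 2.3000)
τ = (0.0900, 0.1900, 0.0600)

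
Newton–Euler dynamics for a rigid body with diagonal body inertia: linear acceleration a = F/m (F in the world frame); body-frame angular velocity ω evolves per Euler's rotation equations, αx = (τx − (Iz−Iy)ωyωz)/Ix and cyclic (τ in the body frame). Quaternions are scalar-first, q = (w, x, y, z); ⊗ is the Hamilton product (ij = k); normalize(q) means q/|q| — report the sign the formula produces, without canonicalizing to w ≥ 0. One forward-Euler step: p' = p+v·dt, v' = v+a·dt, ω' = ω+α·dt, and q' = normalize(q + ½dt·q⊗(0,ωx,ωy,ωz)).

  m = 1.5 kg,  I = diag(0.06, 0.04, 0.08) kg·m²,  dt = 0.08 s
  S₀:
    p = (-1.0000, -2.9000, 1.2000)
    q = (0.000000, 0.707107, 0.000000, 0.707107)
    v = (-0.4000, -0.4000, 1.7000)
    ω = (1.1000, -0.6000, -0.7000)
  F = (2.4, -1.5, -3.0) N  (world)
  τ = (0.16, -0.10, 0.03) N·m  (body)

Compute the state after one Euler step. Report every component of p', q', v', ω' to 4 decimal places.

new position p' = (-1.0320, -2.9320, 1.3360)
new velocity v' = (-0.2720, -0.4800, 1.5400)
α = I⁻¹(τ − ω×Iω) = (2.3867, -2.8850, 0.2100)
new body rate ω' = (1.2909, -0.8308, -0.6832)
Hamilton product q⊗(0,ω) = (-0.2828428, 0.4242642, 1.2727926, -0.4242642)
updated quaternion q' = (-0.0113, 0.7229, 0.0508, 0.6890)

p' = (-1.0320, -2.9320, 1.3360)
q' = (-0.0113, 0.7229, 0.0508, 0.6890)
v' = (-0.2720, -0.4800, 1.5400)
ω' = (1.2909, -0.8308, -0.6832)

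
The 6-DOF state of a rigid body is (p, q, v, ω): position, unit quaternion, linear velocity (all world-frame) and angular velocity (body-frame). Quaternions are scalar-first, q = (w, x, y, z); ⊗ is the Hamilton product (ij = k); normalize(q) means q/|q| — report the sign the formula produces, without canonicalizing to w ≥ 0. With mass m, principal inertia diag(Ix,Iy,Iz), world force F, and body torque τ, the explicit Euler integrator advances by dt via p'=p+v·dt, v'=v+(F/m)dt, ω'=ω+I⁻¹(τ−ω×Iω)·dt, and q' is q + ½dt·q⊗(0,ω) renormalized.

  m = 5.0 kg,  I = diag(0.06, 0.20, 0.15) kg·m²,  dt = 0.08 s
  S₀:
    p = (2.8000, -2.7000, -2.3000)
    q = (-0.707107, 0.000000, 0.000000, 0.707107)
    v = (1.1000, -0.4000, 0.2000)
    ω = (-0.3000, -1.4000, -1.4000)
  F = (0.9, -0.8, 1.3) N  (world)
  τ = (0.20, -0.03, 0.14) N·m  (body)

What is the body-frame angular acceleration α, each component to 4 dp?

gyro term ω×Iω = (-0.0980, -0.0378, 0.0588)
angular accel α = (4.9667, 0.0390, 0.5413)

α = (4.9667, 0.0390, 0.5413)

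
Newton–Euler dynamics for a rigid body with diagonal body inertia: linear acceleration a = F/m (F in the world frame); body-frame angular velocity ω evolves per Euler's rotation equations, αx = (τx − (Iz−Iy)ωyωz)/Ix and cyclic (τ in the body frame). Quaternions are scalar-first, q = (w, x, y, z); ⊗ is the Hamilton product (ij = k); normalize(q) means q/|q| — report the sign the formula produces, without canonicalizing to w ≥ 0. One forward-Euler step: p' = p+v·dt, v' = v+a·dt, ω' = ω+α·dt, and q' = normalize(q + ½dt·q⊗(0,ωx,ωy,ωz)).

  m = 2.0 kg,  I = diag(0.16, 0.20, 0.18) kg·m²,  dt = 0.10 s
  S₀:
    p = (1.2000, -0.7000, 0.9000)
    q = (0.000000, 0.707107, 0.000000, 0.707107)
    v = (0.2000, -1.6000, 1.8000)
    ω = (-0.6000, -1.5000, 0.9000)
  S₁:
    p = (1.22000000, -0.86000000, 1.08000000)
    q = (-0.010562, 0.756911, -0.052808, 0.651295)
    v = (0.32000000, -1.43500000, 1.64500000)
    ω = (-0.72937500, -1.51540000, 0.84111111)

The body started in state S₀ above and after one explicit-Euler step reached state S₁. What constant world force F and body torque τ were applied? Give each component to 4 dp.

F = (2.4000, 3.3000, -3.1000)
τ = (-0.1800, -0.0200, -0.0700)

Δω = ω₁−ω₀ = (-0.12937500, -0.01540000, -0.05888889)
applied torque τ = (-0.1800, -0.0200, -0.0700)
velocity change Δv = (0.12000000, 0.16500000, -0.15500000)
F = m·Δv/dt = (2.4000, 3.3000, -3.1000)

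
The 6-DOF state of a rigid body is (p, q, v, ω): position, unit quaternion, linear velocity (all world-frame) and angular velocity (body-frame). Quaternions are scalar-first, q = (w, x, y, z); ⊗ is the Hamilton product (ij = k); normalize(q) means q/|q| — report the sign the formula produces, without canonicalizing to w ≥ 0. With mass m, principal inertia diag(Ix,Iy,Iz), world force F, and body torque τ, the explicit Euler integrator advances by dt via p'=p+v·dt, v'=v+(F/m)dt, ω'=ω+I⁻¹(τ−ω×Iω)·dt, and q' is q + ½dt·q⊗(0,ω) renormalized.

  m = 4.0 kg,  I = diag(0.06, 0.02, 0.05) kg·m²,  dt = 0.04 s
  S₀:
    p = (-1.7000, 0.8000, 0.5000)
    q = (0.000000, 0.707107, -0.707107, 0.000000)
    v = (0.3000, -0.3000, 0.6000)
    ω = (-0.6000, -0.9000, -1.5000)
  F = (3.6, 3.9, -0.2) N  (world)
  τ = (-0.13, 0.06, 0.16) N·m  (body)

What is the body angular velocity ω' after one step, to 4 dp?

gyro term ω×Iω = (0.0405, 0.0090, -0.0216)
α = I⁻¹(τ − ω×Iω) = (-2.8417, 2.5500, 3.6320)
new body rate ω' = (-0.7137, -0.7980, -1.3547)

ω' = (-0.7137, -0.7980, -1.3547)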